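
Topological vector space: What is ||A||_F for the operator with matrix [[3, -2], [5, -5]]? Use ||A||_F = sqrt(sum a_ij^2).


||A||_F^2 = sum a_ij^2
= 3^2 + (-2)^2 + 5^2 + (-5)^2
= 9 + 4 + 25 + 25 = 63
||A||_F = sqrt(63) = 7.9373

7.9373


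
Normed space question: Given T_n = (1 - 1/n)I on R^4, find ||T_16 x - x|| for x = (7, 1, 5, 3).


T_16 x - x = (1 - 1/16)x - x = -x/16
||x|| = sqrt(84) = 9.1652
||T_16 x - x|| = ||x||/16 = 9.1652/16 = 0.5728

0.5728


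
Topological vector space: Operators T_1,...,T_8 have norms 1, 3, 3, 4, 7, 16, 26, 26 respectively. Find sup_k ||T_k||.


By the Uniform Boundedness Principle, the supremum of norms is finite.
sup_k ||T_k|| = max(1, 3, 3, 4, 7, 16, 26, 26) = 26

26


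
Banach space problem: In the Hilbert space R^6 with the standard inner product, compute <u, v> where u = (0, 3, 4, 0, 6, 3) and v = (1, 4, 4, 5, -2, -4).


Computing the standard inner product <u, v> = sum u_i * v_i
= 0*1 + 3*4 + 4*4 + 0*5 + 6*-2 + 3*-4
= 0 + 12 + 16 + 0 + -12 + -12
= 4

4


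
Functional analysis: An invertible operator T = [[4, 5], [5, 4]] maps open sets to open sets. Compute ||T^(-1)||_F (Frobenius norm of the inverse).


det(T) = 4*4 - 5*5 = -9
T^(-1) = (1/-9) * [[4, -5], [-5, 4]] = [[-0.4444, 0.5556], [0.5556, -0.4444]]
||T^(-1)||_F^2 = (-0.4444)^2 + 0.5556^2 + 0.5556^2 + (-0.4444)^2 = 1.0123
||T^(-1)||_F = sqrt(1.0123) = 1.0062

1.0062


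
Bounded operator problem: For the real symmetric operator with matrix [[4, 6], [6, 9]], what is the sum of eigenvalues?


For a self-adjoint (symmetric) matrix, the eigenvalues are real.
The sum of eigenvalues equals the trace of the matrix.
trace = 4 + 9 = 13

13


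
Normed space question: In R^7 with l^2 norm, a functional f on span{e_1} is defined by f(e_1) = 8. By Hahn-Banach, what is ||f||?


The norm of f is given by ||f|| = sup_{||x||=1} |f(x)|.
On span{e_1}, ||e_1|| = 1, so ||f|| = |f(e_1)| / ||e_1||
= |8| / 1 = 8.0000

8.0000


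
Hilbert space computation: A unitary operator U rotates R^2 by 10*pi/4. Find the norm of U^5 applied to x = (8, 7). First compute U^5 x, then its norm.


U is a rotation by theta = 10*pi/4
U^5 = rotation by 5*theta = 50*pi/4 = 2*pi/4 (mod 2*pi)
cos(2*pi/4) = 0.0000, sin(2*pi/4) = 1.0000
U^5 x = (0.0000 * 8 - 1.0000 * 7, 1.0000 * 8 + 0.0000 * 7)
= (-7.0000, 8.0000)
||U^5 x|| = sqrt((-7.0000)^2 + 8.0000^2) = sqrt(113.0000) = 10.6301

10.6301


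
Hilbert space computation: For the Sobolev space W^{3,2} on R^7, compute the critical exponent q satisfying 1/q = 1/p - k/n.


Using the Sobolev embedding formula: 1/q = 1/p - k/n
1/q = 1/2 - 3/7 = 1/14
q = 1/(1/14) = 14

14.0000


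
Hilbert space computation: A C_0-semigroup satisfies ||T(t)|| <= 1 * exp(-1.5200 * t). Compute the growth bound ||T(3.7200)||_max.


||T(3.7200)|| <= 1 * exp(-1.5200 * 3.7200)
= 1 * exp(-5.6544)
= 1 * 0.0035
= 0.0035

0.0035


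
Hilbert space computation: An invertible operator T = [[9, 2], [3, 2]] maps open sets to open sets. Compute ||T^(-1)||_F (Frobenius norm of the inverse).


det(T) = 9*2 - 2*3 = 12
T^(-1) = (1/12) * [[2, -2], [-3, 9]] = [[0.1667, -0.1667], [-0.2500, 0.7500]]
||T^(-1)||_F^2 = 0.1667^2 + (-0.1667)^2 + (-0.2500)^2 + 0.7500^2 = 0.6806
||T^(-1)||_F = sqrt(0.6806) = 0.8250

0.8250


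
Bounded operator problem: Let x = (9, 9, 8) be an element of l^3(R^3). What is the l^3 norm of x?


The l^3 norm = (sum |x_i|^3)^(1/3)
Sum of 3th powers = 729 + 729 + 512 = 1970
||x||_3 = (1970)^(1/3) = 12.5359

12.5359


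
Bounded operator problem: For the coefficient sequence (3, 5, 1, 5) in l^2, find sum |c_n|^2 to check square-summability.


sum |c_n|^2 = 3^2 + 5^2 + 1^2 + 5^2
= 9 + 25 + 1 + 25
= 60

60


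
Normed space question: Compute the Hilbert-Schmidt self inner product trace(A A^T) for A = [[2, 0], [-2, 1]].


trace(A * A^T) = sum of squares of all entries
= 2^2 + 0^2 + (-2)^2 + 1^2
= 4 + 0 + 4 + 1
= 9

9


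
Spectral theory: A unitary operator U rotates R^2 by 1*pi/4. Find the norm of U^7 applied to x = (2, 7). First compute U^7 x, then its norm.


U is a rotation by theta = 1*pi/4
U^7 = rotation by 7*theta = 7*pi/4
cos(7*pi/4) = 0.7071, sin(7*pi/4) = -0.7071
U^7 x = (0.7071 * 2 - -0.7071 * 7, -0.7071 * 2 + 0.7071 * 7)
= (6.3640, 3.5355)
||U^7 x|| = sqrt(6.3640^2 + 3.5355^2) = sqrt(53.0000) = 7.2801

7.2801


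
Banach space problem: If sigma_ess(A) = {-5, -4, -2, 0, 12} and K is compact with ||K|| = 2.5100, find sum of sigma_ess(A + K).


By Weyl's theorem, the essential spectrum is invariant under compact perturbations.
sigma_ess(A + K) = sigma_ess(A) = {-5, -4, -2, 0, 12}
Sum = -5 + -4 + -2 + 0 + 12 = 1

1


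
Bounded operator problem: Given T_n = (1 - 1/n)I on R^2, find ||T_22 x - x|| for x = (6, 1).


T_22 x - x = (1 - 1/22)x - x = -x/22
||x|| = sqrt(37) = 6.0828
||T_22 x - x|| = ||x||/22 = 6.0828/22 = 0.2765

0.2765


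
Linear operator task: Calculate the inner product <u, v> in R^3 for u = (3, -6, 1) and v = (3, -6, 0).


Computing the standard inner product <u, v> = sum u_i * v_i
= 3*3 + -6*-6 + 1*0
= 9 + 36 + 0
= 45

45


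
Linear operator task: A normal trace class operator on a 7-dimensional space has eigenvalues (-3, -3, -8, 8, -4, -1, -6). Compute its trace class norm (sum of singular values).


For a normal operator, singular values equal |eigenvalues|.
Trace norm = sum |lambda_i| = 3 + 3 + 8 + 8 + 4 + 1 + 6
= 33

33


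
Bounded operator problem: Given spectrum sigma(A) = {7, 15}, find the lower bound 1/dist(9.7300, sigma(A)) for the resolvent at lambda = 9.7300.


dist(9.7300, {7, 15}) = min(|9.7300 - 7|, |9.7300 - 15|)
= min(2.7300, 5.2700) = 2.7300
Resolvent bound = 1/2.7300 = 0.3663

0.3663


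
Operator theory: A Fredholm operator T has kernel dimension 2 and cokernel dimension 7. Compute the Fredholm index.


The Fredholm index is defined as ind(T) = dim(ker T) - dim(coker T)
= 2 - 7
= -5

-5


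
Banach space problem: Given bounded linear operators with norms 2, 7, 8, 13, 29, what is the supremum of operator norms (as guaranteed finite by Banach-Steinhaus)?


By the Uniform Boundedness Principle, the supremum of norms is finite.
sup_k ||T_k|| = max(2, 7, 8, 13, 29) = 29

29


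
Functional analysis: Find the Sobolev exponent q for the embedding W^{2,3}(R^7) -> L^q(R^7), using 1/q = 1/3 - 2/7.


Using the Sobolev embedding formula: 1/q = 1/p - k/n
1/q = 1/3 - 2/7 = 1/21
q = 1/(1/21) = 21

21.0000


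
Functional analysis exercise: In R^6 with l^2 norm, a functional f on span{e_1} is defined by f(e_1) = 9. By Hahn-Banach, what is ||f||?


The norm of f is given by ||f|| = sup_{||x||=1} |f(x)|.
On span{e_1}, ||e_1|| = 1, so ||f|| = |f(e_1)| / ||e_1||
= |9| / 1 = 9.0000

9.0000


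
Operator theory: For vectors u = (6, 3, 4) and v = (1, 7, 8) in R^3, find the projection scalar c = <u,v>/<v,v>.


Computing <u,v> = 6*1 + 3*7 + 4*8 = 59
Computing <v,v> = 1^2 + 7^2 + 8^2 = 114
Projection coefficient = 59/114 = 0.5175

0.5175


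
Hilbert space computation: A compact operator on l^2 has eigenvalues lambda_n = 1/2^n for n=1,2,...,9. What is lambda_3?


The eigenvalue formula gives lambda_3 = 1/2^3
= 1/8
= 0.1250

0.1250


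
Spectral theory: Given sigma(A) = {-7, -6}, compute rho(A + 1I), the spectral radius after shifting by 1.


Spectrum of A + 1I = {-6, -5}
Spectral radius = max |lambda| over the shifted spectrum
= max(6, 5) = 6

6


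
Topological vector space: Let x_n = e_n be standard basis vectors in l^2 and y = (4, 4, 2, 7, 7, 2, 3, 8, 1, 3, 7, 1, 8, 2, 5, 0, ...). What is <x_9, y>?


x_9 = e_9 is the standard basis vector with 1 in position 9.
<x_9, y> = y_9 = 1
As n -> infinity, <x_n, y> -> 0, confirming weak convergence of (x_n) to 0.

1


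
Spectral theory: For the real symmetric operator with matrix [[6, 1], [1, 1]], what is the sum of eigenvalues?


For a self-adjoint (symmetric) matrix, the eigenvalues are real.
The sum of eigenvalues equals the trace of the matrix.
trace = 6 + 1 = 7

7


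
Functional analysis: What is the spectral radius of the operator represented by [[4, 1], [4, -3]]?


For a 2x2 matrix, eigenvalues satisfy lambda^2 - (trace)*lambda + det = 0
trace = 4 + -3 = 1
det = 4*-3 - 1*4 = -16
discriminant = 1^2 - 4*(-16) = 65
spectral radius = max |eigenvalue| = 4.5311

4.5311


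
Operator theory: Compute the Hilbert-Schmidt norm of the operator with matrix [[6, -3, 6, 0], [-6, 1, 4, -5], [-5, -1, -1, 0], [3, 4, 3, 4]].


The Hilbert-Schmidt norm is sqrt(sum of squares of all entries).
Sum of squares = 6^2 + (-3)^2 + 6^2 + 0^2 + (-6)^2 + 1^2 + 4^2 + (-5)^2 + (-5)^2 + (-1)^2 + (-1)^2 + 0^2 + 3^2 + 4^2 + 3^2 + 4^2
= 36 + 9 + 36 + 0 + 36 + 1 + 16 + 25 + 25 + 1 + 1 + 0 + 9 + 16 + 9 + 16 = 236
||T||_HS = sqrt(236) = 15.3623

15.3623


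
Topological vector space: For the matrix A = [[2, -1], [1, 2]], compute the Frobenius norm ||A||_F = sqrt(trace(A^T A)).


||A||_F^2 = sum a_ij^2
= 2^2 + (-1)^2 + 1^2 + 2^2
= 4 + 1 + 1 + 4 = 10
||A||_F = sqrt(10) = 3.1623

3.1623


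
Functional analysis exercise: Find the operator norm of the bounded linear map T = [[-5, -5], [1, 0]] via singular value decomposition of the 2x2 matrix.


A^T A = [[26, 25], [25, 25]]
trace(A^T A) = 51, det(A^T A) = 25
discriminant = 51^2 - 4*25 = 2501
Largest eigenvalue of A^T A = (trace + sqrt(disc))/2 = 50.5050
||T|| = sqrt(50.5050) = 7.1067

7.1067


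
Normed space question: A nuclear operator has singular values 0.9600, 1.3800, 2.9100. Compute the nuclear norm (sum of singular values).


The nuclear norm is the sum of all singular values.
||T||_1 = 0.9600 + 1.3800 + 2.9100
= 5.2500

5.2500


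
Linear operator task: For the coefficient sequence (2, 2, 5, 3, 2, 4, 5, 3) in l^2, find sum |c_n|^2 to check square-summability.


sum |c_n|^2 = 2^2 + 2^2 + 5^2 + 3^2 + 2^2 + 4^2 + 5^2 + 3^2
= 4 + 4 + 25 + 9 + 4 + 16 + 25 + 9
= 96

96


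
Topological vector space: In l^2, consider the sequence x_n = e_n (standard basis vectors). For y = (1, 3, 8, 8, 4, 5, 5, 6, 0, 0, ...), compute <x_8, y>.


x_8 = e_8 is the standard basis vector with 1 in position 8.
<x_8, y> = y_8 = 6
As n -> infinity, <x_n, y> -> 0, confirming weak convergence of (x_n) to 0.

6


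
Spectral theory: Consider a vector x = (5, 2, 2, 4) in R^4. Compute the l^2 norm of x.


The l^2 norm = (sum |x_i|^2)^(1/2)
Sum of 2th powers = 25 + 4 + 4 + 16 = 49
||x||_2 = (49)^(1/2) = 7.0000

7.0000


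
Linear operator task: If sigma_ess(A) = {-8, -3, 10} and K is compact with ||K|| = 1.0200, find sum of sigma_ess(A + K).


By Weyl's theorem, the essential spectrum is invariant under compact perturbations.
sigma_ess(A + K) = sigma_ess(A) = {-8, -3, 10}
Sum = -8 + -3 + 10 = -1

-1


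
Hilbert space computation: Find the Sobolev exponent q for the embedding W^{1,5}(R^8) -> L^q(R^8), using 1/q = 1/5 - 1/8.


Using the Sobolev embedding formula: 1/q = 1/p - k/n
1/q = 1/5 - 1/8 = 3/40
q = 1/(3/40) = 40/3 = 13.3333

13.3333


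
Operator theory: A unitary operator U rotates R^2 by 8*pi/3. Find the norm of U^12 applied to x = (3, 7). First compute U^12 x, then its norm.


U is a rotation by theta = 8*pi/3
U^12 = rotation by 12*theta = 96*pi/3 = 0*pi/3 (mod 2*pi)
cos(0*pi/3) = 1.0000, sin(0*pi/3) = 0.0000
U^12 x = (1.0000 * 3 - 0.0000 * 7, 0.0000 * 3 + 1.0000 * 7)
= (3.0000, 7.0000)
||U^12 x|| = sqrt(3.0000^2 + 7.0000^2) = sqrt(58.0000) = 7.6158

7.6158


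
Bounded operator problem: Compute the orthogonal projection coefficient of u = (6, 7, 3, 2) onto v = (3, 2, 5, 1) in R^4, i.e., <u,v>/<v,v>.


Computing <u,v> = 6*3 + 7*2 + 3*5 + 2*1 = 49
Computing <v,v> = 3^2 + 2^2 + 5^2 + 1^2 = 39
Projection coefficient = 49/39 = 1.2564

1.2564


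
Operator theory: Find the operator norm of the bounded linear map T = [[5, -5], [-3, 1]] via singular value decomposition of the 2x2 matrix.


A^T A = [[34, -28], [-28, 26]]
trace(A^T A) = 60, det(A^T A) = 100
discriminant = 60^2 - 4*100 = 3200
Largest eigenvalue of A^T A = (trace + sqrt(disc))/2 = 58.2843
||T|| = sqrt(58.2843) = 7.6344

7.6344


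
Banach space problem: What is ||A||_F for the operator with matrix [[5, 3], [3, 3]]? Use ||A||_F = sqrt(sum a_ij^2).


||A||_F^2 = sum a_ij^2
= 5^2 + 3^2 + 3^2 + 3^2
= 25 + 9 + 9 + 9 = 52
||A||_F = sqrt(52) = 7.2111

7.2111


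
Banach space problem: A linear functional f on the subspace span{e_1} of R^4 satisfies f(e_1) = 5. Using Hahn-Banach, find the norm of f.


The norm of f is given by ||f|| = sup_{||x||=1} |f(x)|.
On span{e_1}, ||e_1|| = 1, so ||f|| = |f(e_1)| / ||e_1||
= |5| / 1 = 5.0000

5.0000


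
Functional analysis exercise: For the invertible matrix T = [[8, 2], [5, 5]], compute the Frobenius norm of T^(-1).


det(T) = 8*5 - 2*5 = 30
T^(-1) = (1/30) * [[5, -2], [-5, 8]] = [[0.1667, -0.0667], [-0.1667, 0.2667]]
||T^(-1)||_F^2 = 0.1667^2 + (-0.0667)^2 + (-0.1667)^2 + 0.2667^2 = 0.1311
||T^(-1)||_F = sqrt(0.1311) = 0.3621

0.3621


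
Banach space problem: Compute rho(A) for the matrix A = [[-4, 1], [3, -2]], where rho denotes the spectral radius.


For a 2x2 matrix, eigenvalues satisfy lambda^2 - (trace)*lambda + det = 0
trace = -4 + -2 = -6
det = -4*-2 - 1*3 = 5
discriminant = (-6)^2 - 4*(5) = 16
spectral radius = max |eigenvalue| = 5.0000

5.0000


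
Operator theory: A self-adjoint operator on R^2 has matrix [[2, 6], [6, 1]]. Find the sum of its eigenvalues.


For a self-adjoint (symmetric) matrix, the eigenvalues are real.
The sum of eigenvalues equals the trace of the matrix.
trace = 2 + 1 = 3

3


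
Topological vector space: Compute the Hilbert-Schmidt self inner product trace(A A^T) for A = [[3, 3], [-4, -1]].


trace(A * A^T) = sum of squares of all entries
= 3^2 + 3^2 + (-4)^2 + (-1)^2
= 9 + 9 + 16 + 1
= 35

35


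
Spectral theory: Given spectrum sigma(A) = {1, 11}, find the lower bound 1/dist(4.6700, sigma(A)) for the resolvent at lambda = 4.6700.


dist(4.6700, {1, 11}) = min(|4.6700 - 1|, |4.6700 - 11|)
= min(3.6700, 6.3300) = 3.6700
Resolvent bound = 1/3.6700 = 0.2725

0.2725


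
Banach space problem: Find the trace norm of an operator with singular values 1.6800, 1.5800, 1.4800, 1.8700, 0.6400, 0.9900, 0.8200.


The nuclear norm is the sum of all singular values.
||T||_1 = 1.6800 + 1.5800 + 1.4800 + 1.8700 + 0.6400 + 0.9900 + 0.8200
= 9.0600

9.0600


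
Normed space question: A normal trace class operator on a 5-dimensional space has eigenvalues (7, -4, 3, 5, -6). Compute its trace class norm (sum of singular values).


For a normal operator, singular values equal |eigenvalues|.
Trace norm = sum |lambda_i| = 7 + 4 + 3 + 5 + 6
= 25

25


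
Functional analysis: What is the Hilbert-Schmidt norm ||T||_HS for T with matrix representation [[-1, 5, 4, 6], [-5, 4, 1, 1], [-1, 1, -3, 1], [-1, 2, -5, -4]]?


The Hilbert-Schmidt norm is sqrt(sum of squares of all entries).
Sum of squares = (-1)^2 + 5^2 + 4^2 + 6^2 + (-5)^2 + 4^2 + 1^2 + 1^2 + (-1)^2 + 1^2 + (-3)^2 + 1^2 + (-1)^2 + 2^2 + (-5)^2 + (-4)^2
= 1 + 25 + 16 + 36 + 25 + 16 + 1 + 1 + 1 + 1 + 9 + 1 + 1 + 4 + 25 + 16 = 179
||T||_HS = sqrt(179) = 13.3791

13.3791


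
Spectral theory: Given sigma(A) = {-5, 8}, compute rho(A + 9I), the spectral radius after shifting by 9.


Spectrum of A + 9I = {4, 17}
Spectral radius = max |lambda| over the shifted spectrum
= max(4, 17) = 17

17


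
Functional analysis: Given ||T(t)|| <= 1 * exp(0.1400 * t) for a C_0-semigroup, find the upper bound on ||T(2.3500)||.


||T(2.3500)|| <= 1 * exp(0.1400 * 2.3500)
= 1 * exp(0.3290)
= 1 * 1.3896
= 1.3896

1.3896


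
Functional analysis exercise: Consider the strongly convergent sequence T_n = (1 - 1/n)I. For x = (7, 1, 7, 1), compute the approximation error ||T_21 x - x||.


T_21 x - x = (1 - 1/21)x - x = -x/21
||x|| = sqrt(100) = 10.0000
||T_21 x - x|| = ||x||/21 = 10.0000/21 = 0.4762

0.4762


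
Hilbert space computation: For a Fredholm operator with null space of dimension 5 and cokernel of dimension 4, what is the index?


The Fredholm index is defined as ind(T) = dim(ker T) - dim(coker T)
= 5 - 4
= 1

1


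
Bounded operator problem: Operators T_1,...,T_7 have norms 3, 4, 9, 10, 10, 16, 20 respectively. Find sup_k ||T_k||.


By the Uniform Boundedness Principle, the supremum of norms is finite.
sup_k ||T_k|| = max(3, 4, 9, 10, 10, 16, 20) = 20

20


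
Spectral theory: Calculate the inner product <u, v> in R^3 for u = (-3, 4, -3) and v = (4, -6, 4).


Computing the standard inner product <u, v> = sum u_i * v_i
= -3*4 + 4*-6 + -3*4
= -12 + -24 + -12
= -48

-48


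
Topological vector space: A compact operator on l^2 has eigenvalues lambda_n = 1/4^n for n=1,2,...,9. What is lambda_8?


The eigenvalue formula gives lambda_8 = 1/4^8
= 1/65536
= 1.5259e-05

1.5259e-05


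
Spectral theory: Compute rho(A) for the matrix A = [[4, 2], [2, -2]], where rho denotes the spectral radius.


For a 2x2 matrix, eigenvalues satisfy lambda^2 - (trace)*lambda + det = 0
trace = 4 + -2 = 2
det = 4*-2 - 2*2 = -12
discriminant = 2^2 - 4*(-12) = 52
spectral radius = max |eigenvalue| = 4.6056

4.6056


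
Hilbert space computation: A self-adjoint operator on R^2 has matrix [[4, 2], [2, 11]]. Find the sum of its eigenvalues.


For a self-adjoint (symmetric) matrix, the eigenvalues are real.
The sum of eigenvalues equals the trace of the matrix.
trace = 4 + 11 = 15

15


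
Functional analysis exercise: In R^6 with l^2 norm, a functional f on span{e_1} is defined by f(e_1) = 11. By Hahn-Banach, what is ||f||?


The norm of f is given by ||f|| = sup_{||x||=1} |f(x)|.
On span{e_1}, ||e_1|| = 1, so ||f|| = |f(e_1)| / ||e_1||
= |11| / 1 = 11.0000

11.0000


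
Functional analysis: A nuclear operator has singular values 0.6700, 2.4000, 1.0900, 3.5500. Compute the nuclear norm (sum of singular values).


The nuclear norm is the sum of all singular values.
||T||_1 = 0.6700 + 2.4000 + 1.0900 + 3.5500
= 7.7100

7.7100


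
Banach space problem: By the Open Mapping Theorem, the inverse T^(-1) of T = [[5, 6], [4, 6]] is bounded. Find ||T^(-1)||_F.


det(T) = 5*6 - 6*4 = 6
T^(-1) = (1/6) * [[6, -6], [-4, 5]] = [[1.0000, -1.0000], [-0.6667, 0.8333]]
||T^(-1)||_F^2 = 1.0000^2 + (-1.0000)^2 + (-0.6667)^2 + 0.8333^2 = 3.1389
||T^(-1)||_F = sqrt(3.1389) = 1.7717

1.7717


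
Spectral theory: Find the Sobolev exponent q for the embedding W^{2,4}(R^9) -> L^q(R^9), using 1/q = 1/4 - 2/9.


Using the Sobolev embedding formula: 1/q = 1/p - k/n
1/q = 1/4 - 2/9 = 1/36
q = 1/(1/36) = 36

36.0000


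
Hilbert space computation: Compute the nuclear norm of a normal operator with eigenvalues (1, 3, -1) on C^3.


For a normal operator, singular values equal |eigenvalues|.
Trace norm = sum |lambda_i| = 1 + 3 + 1
= 5

5


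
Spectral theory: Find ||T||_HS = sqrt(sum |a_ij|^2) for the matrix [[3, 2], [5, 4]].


The Hilbert-Schmidt norm is sqrt(sum of squares of all entries).
Sum of squares = 3^2 + 2^2 + 5^2 + 4^2
= 9 + 4 + 25 + 16 = 54
||T||_HS = sqrt(54) = 7.3485

7.3485


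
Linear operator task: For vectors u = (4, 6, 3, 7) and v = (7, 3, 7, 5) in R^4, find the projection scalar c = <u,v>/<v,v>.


Computing <u,v> = 4*7 + 6*3 + 3*7 + 7*5 = 102
Computing <v,v> = 7^2 + 3^2 + 7^2 + 5^2 = 132
Projection coefficient = 102/132 = 0.7727

0.7727


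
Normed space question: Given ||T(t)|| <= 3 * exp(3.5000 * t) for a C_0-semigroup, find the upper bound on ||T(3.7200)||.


||T(3.7200)|| <= 3 * exp(3.5000 * 3.7200)
= 3 * exp(13.0200)
= 3 * 451350.7354
= 1.3541e+06

1.3541e+06


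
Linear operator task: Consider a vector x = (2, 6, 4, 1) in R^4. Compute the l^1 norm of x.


The l^1 norm equals the sum of absolute values of all components.
||x||_1 = 2 + 6 + 4 + 1
= 13

13.0000


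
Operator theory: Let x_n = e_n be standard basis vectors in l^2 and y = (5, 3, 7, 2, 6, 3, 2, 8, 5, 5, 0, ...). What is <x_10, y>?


x_10 = e_10 is the standard basis vector with 1 in position 10.
<x_10, y> = y_10 = 5
As n -> infinity, <x_n, y> -> 0, confirming weak convergence of (x_n) to 0.

5


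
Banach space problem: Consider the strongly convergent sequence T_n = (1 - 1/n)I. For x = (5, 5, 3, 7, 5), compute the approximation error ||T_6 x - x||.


T_6 x - x = (1 - 1/6)x - x = -x/6
||x|| = sqrt(133) = 11.5326
||T_6 x - x|| = ||x||/6 = 11.5326/6 = 1.9221

1.9221


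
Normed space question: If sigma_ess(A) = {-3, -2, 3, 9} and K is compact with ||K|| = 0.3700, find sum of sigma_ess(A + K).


By Weyl's theorem, the essential spectrum is invariant under compact perturbations.
sigma_ess(A + K) = sigma_ess(A) = {-3, -2, 3, 9}
Sum = -3 + -2 + 3 + 9 = 7

7


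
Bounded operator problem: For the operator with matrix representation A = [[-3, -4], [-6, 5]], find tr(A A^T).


trace(A * A^T) = sum of squares of all entries
= (-3)^2 + (-4)^2 + (-6)^2 + 5^2
= 9 + 16 + 36 + 25
= 86

86


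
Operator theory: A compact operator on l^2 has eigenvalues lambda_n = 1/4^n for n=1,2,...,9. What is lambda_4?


The eigenvalue formula gives lambda_4 = 1/4^4
= 1/256
= 0.0039

0.0039


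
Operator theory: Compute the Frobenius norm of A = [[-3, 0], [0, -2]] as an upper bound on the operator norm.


||A||_F^2 = sum a_ij^2
= (-3)^2 + 0^2 + 0^2 + (-2)^2
= 9 + 0 + 0 + 4 = 13
||A||_F = sqrt(13) = 3.6056

3.6056


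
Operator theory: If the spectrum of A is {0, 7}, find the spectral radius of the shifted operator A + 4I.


Spectrum of A + 4I = {4, 11}
Spectral radius = max |lambda| over the shifted spectrum
= max(4, 11) = 11

11


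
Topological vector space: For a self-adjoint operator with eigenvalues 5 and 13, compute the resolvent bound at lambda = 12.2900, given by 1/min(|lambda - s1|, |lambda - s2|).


dist(12.2900, {5, 13}) = min(|12.2900 - 5|, |12.2900 - 13|)
= min(7.2900, 0.7100) = 0.7100
Resolvent bound = 1/0.7100 = 1.4085

1.4085


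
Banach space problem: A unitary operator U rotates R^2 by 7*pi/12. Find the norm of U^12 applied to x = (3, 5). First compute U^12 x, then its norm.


U is a rotation by theta = 7*pi/12
U^12 = rotation by 12*theta = 84*pi/12 = 12*pi/12 (mod 2*pi)
cos(12*pi/12) = -1.0000, sin(12*pi/12) = 0.0000
U^12 x = (-1.0000 * 3 - 0.0000 * 5, 0.0000 * 3 + -1.0000 * 5)
= (-3.0000, -5.0000)
||U^12 x|| = sqrt((-3.0000)^2 + (-5.0000)^2) = sqrt(34.0000) = 5.8310

5.8310


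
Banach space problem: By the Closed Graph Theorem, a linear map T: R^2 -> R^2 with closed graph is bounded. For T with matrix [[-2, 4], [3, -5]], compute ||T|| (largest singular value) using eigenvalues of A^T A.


A^T A = [[13, -23], [-23, 41]]
trace(A^T A) = 54, det(A^T A) = 4
discriminant = 54^2 - 4*4 = 2900
Largest eigenvalue of A^T A = (trace + sqrt(disc))/2 = 53.9258
||T|| = sqrt(53.9258) = 7.3434

7.3434


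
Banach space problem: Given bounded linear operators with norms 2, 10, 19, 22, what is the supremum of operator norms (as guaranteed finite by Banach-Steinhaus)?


By the Uniform Boundedness Principle, the supremum of norms is finite.
sup_k ||T_k|| = max(2, 10, 19, 22) = 22

22


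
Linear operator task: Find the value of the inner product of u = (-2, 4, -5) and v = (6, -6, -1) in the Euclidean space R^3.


Computing the standard inner product <u, v> = sum u_i * v_i
= -2*6 + 4*-6 + -5*-1
= -12 + -24 + 5
= -31

-31


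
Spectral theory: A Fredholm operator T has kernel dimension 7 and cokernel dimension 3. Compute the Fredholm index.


The Fredholm index is defined as ind(T) = dim(ker T) - dim(coker T)
= 7 - 3
= 4

4


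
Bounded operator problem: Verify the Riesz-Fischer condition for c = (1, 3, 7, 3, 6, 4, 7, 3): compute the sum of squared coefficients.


sum |c_n|^2 = 1^2 + 3^2 + 7^2 + 3^2 + 6^2 + 4^2 + 7^2 + 3^2
= 1 + 9 + 49 + 9 + 36 + 16 + 49 + 9
= 178

178


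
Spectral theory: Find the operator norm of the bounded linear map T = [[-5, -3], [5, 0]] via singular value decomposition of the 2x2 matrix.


A^T A = [[50, 15], [15, 9]]
trace(A^T A) = 59, det(A^T A) = 225
discriminant = 59^2 - 4*225 = 2581
Largest eigenvalue of A^T A = (trace + sqrt(disc))/2 = 54.9018
||T|| = sqrt(54.9018) = 7.4096

7.4096


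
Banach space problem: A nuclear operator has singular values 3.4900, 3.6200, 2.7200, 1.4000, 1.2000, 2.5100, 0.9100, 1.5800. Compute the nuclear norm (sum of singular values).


The nuclear norm is the sum of all singular values.
||T||_1 = 3.4900 + 3.6200 + 2.7200 + 1.4000 + 1.2000 + 2.5100 + 0.9100 + 1.5800
= 17.4300

17.4300


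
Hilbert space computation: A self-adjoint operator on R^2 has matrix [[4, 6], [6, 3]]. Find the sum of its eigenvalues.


For a self-adjoint (symmetric) matrix, the eigenvalues are real.
The sum of eigenvalues equals the trace of the matrix.
trace = 4 + 3 = 7

7


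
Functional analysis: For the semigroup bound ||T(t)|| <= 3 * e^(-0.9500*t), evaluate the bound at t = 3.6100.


||T(3.6100)|| <= 3 * exp(-0.9500 * 3.6100)
= 3 * exp(-3.4295)
= 3 * 0.0324
= 0.0972

0.0972


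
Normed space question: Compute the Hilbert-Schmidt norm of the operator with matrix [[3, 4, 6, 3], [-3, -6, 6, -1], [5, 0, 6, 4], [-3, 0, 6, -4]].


The Hilbert-Schmidt norm is sqrt(sum of squares of all entries).
Sum of squares = 3^2 + 4^2 + 6^2 + 3^2 + (-3)^2 + (-6)^2 + 6^2 + (-1)^2 + 5^2 + 0^2 + 6^2 + 4^2 + (-3)^2 + 0^2 + 6^2 + (-4)^2
= 9 + 16 + 36 + 9 + 9 + 36 + 36 + 1 + 25 + 0 + 36 + 16 + 9 + 0 + 36 + 16 = 290
||T||_HS = sqrt(290) = 17.0294

17.0294


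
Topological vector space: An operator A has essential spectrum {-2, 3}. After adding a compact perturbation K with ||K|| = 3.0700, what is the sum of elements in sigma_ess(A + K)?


By Weyl's theorem, the essential spectrum is invariant under compact perturbations.
sigma_ess(A + K) = sigma_ess(A) = {-2, 3}
Sum = -2 + 3 = 1

1


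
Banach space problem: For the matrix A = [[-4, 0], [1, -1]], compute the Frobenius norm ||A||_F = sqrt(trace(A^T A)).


||A||_F^2 = sum a_ij^2
= (-4)^2 + 0^2 + 1^2 + (-1)^2
= 16 + 0 + 1 + 1 = 18
||A||_F = sqrt(18) = 4.2426

4.2426


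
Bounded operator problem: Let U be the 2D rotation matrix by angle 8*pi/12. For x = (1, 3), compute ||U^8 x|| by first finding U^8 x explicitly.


U is a rotation by theta = 8*pi/12
U^8 = rotation by 8*theta = 64*pi/12 = 16*pi/12 (mod 2*pi)
cos(16*pi/12) = -0.5000, sin(16*pi/12) = -0.8660
U^8 x = (-0.5000 * 1 - -0.8660 * 3, -0.8660 * 1 + -0.5000 * 3)
= (2.0981, -2.3660)
||U^8 x|| = sqrt(2.0981^2 + (-2.3660)^2) = sqrt(10.0000) = 3.1623

3.1623


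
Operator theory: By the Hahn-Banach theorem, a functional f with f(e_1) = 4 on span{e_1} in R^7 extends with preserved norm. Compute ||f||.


The norm of f is given by ||f|| = sup_{||x||=1} |f(x)|.
On span{e_1}, ||e_1|| = 1, so ||f|| = |f(e_1)| / ||e_1||
= |4| / 1 = 4.0000

4.0000


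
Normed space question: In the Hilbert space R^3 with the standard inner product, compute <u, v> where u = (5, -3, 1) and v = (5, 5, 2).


Computing the standard inner product <u, v> = sum u_i * v_i
= 5*5 + -3*5 + 1*2
= 25 + -15 + 2
= 12

12


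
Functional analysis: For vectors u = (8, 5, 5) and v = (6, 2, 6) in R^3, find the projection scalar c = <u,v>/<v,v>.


Computing <u,v> = 8*6 + 5*2 + 5*6 = 88
Computing <v,v> = 6^2 + 2^2 + 6^2 = 76
Projection coefficient = 88/76 = 1.1579

1.1579


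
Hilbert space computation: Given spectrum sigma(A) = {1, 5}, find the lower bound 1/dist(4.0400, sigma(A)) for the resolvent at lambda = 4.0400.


dist(4.0400, {1, 5}) = min(|4.0400 - 1|, |4.0400 - 5|)
= min(3.0400, 0.9600) = 0.9600
Resolvent bound = 1/0.9600 = 1.0417

1.0417


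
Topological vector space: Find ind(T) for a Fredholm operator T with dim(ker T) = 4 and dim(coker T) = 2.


The Fredholm index is defined as ind(T) = dim(ker T) - dim(coker T)
= 4 - 2
= 2

2


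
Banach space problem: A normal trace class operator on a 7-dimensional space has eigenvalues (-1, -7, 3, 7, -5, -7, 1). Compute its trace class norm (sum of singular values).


For a normal operator, singular values equal |eigenvalues|.
Trace norm = sum |lambda_i| = 1 + 7 + 3 + 7 + 5 + 7 + 1
= 31

31


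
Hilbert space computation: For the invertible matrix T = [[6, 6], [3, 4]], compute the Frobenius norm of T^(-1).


det(T) = 6*4 - 6*3 = 6
T^(-1) = (1/6) * [[4, -6], [-3, 6]] = [[0.6667, -1.0000], [-0.5000, 1.0000]]
||T^(-1)||_F^2 = 0.6667^2 + (-1.0000)^2 + (-0.5000)^2 + 1.0000^2 = 2.6944
||T^(-1)||_F = sqrt(2.6944) = 1.6415

1.6415


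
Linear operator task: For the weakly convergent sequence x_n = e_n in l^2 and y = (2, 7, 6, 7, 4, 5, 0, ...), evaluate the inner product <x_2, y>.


x_2 = e_2 is the standard basis vector with 1 in position 2.
<x_2, y> = y_2 = 7
As n -> infinity, <x_n, y> -> 0, confirming weak convergence of (x_n) to 0.

7


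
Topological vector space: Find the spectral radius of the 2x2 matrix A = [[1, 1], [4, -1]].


For a 2x2 matrix, eigenvalues satisfy lambda^2 - (trace)*lambda + det = 0
trace = 1 + -1 = 0
det = 1*-1 - 1*4 = -5
discriminant = 0^2 - 4*(-5) = 20
spectral radius = max |eigenvalue| = 2.2361

2.2361


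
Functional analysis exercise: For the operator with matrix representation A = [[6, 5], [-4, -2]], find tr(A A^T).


trace(A * A^T) = sum of squares of all entries
= 6^2 + 5^2 + (-4)^2 + (-2)^2
= 36 + 25 + 16 + 4
= 81

81


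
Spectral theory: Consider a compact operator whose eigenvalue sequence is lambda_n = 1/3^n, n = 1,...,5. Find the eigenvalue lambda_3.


The eigenvalue formula gives lambda_3 = 1/3^3
= 1/27
= 0.0370

0.0370


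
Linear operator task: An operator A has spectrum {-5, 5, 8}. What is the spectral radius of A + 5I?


Spectrum of A + 5I = {0, 10, 13}
Spectral radius = max |lambda| over the shifted spectrum
= max(0, 10, 13) = 13

13


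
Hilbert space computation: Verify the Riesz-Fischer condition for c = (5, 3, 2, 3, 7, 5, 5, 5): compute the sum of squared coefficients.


sum |c_n|^2 = 5^2 + 3^2 + 2^2 + 3^2 + 7^2 + 5^2 + 5^2 + 5^2
= 25 + 9 + 4 + 9 + 49 + 25 + 25 + 25
= 171

171


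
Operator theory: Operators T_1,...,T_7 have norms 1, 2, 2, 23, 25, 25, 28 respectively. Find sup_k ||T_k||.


By the Uniform Boundedness Principle, the supremum of norms is finite.
sup_k ||T_k|| = max(1, 2, 2, 23, 25, 25, 28) = 28

28


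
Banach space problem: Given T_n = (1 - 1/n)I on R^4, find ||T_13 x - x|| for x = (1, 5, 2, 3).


T_13 x - x = (1 - 1/13)x - x = -x/13
||x|| = sqrt(39) = 6.2450
||T_13 x - x|| = ||x||/13 = 6.2450/13 = 0.4804

0.4804


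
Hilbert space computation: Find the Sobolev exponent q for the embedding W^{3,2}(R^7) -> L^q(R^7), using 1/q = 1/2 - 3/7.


Using the Sobolev embedding formula: 1/q = 1/p - k/n
1/q = 1/2 - 3/7 = 1/14
q = 1/(1/14) = 14

14.0000


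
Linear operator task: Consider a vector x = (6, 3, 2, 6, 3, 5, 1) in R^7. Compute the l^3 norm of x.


The l^3 norm = (sum |x_i|^3)^(1/3)
Sum of 3th powers = 216 + 27 + 8 + 216 + 27 + 125 + 1 = 620
||x||_3 = (620)^(1/3) = 8.5270

8.5270


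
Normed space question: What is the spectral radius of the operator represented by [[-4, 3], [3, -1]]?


For a 2x2 matrix, eigenvalues satisfy lambda^2 - (trace)*lambda + det = 0
trace = -4 + -1 = -5
det = -4*-1 - 3*3 = -5
discriminant = (-5)^2 - 4*(-5) = 45
spectral radius = max |eigenvalue| = 5.8541

5.8541


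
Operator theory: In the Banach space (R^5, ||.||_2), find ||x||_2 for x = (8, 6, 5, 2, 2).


The l^2 norm = (sum |x_i|^2)^(1/2)
Sum of 2th powers = 64 + 36 + 25 + 4 + 4 = 133
||x||_2 = (133)^(1/2) = 11.5326

11.5326


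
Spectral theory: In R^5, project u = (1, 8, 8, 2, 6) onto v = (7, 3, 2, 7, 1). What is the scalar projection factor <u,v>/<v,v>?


Computing <u,v> = 1*7 + 8*3 + 8*2 + 2*7 + 6*1 = 67
Computing <v,v> = 7^2 + 3^2 + 2^2 + 7^2 + 1^2 = 112
Projection coefficient = 67/112 = 0.5982

0.5982


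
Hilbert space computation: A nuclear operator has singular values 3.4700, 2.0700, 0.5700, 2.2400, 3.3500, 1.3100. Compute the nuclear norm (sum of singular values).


The nuclear norm is the sum of all singular values.
||T||_1 = 3.4700 + 2.0700 + 0.5700 + 2.2400 + 3.3500 + 1.3100
= 13.0100

13.0100


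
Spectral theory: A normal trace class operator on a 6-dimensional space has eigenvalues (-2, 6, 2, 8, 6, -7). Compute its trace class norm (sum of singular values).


For a normal operator, singular values equal |eigenvalues|.
Trace norm = sum |lambda_i| = 2 + 6 + 2 + 8 + 6 + 7
= 31

31


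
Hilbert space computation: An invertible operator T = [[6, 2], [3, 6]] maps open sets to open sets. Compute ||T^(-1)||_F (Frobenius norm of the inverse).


det(T) = 6*6 - 2*3 = 30
T^(-1) = (1/30) * [[6, -2], [-3, 6]] = [[0.2000, -0.0667], [-0.1000, 0.2000]]
||T^(-1)||_F^2 = 0.2000^2 + (-0.0667)^2 + (-0.1000)^2 + 0.2000^2 = 0.0944
||T^(-1)||_F = sqrt(0.0944) = 0.3073

0.3073


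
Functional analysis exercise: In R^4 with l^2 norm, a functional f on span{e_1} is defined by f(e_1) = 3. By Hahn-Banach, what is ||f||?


The norm of f is given by ||f|| = sup_{||x||=1} |f(x)|.
On span{e_1}, ||e_1|| = 1, so ||f|| = |f(e_1)| / ||e_1||
= |3| / 1 = 3.0000

3.0000


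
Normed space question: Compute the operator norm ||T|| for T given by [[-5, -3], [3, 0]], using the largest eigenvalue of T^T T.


A^T A = [[34, 15], [15, 9]]
trace(A^T A) = 43, det(A^T A) = 81
discriminant = 43^2 - 4*81 = 1525
Largest eigenvalue of A^T A = (trace + sqrt(disc))/2 = 41.0256
||T|| = sqrt(41.0256) = 6.4051

6.4051


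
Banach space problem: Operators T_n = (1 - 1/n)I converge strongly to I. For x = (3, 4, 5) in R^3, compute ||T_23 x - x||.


T_23 x - x = (1 - 1/23)x - x = -x/23
||x|| = sqrt(50) = 7.0711
||T_23 x - x|| = ||x||/23 = 7.0711/23 = 0.3074

0.3074


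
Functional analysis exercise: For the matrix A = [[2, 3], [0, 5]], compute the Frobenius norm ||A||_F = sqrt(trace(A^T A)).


||A||_F^2 = sum a_ij^2
= 2^2 + 3^2 + 0^2 + 5^2
= 4 + 9 + 0 + 25 = 38
||A||_F = sqrt(38) = 6.1644

6.1644


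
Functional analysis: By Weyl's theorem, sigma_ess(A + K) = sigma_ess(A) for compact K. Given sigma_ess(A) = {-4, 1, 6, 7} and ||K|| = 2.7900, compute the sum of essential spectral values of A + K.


By Weyl's theorem, the essential spectrum is invariant under compact perturbations.
sigma_ess(A + K) = sigma_ess(A) = {-4, 1, 6, 7}
Sum = -4 + 1 + 6 + 7 = 10

10


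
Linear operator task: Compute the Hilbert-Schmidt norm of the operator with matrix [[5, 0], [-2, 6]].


The Hilbert-Schmidt norm is sqrt(sum of squares of all entries).
Sum of squares = 5^2 + 0^2 + (-2)^2 + 6^2
= 25 + 0 + 4 + 36 = 65
||T||_HS = sqrt(65) = 8.0623

8.0623


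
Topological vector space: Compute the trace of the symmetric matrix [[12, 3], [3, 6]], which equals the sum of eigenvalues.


For a self-adjoint (symmetric) matrix, the eigenvalues are real.
The sum of eigenvalues equals the trace of the matrix.
trace = 12 + 6 = 18

18


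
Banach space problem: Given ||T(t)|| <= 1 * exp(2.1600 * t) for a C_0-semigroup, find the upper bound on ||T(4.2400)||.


||T(4.2400)|| <= 1 * exp(2.1600 * 4.2400)
= 1 * exp(9.1584)
= 1 * 9493.8548
= 9493.8548

9493.8548


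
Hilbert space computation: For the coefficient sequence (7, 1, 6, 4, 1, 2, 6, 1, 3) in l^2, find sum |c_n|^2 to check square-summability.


sum |c_n|^2 = 7^2 + 1^2 + 6^2 + 4^2 + 1^2 + 2^2 + 6^2 + 1^2 + 3^2
= 49 + 1 + 36 + 16 + 1 + 4 + 36 + 1 + 9
= 153

153


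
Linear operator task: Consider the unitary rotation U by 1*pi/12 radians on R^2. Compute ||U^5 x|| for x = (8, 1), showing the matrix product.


U is a rotation by theta = 1*pi/12
U^5 = rotation by 5*theta = 5*pi/12
cos(5*pi/12) = 0.2588, sin(5*pi/12) = 0.9659
U^5 x = (0.2588 * 8 - 0.9659 * 1, 0.9659 * 8 + 0.2588 * 1)
= (1.1046, 7.9862)
||U^5 x|| = sqrt(1.1046^2 + 7.9862^2) = sqrt(65.0000) = 8.0623

8.0623


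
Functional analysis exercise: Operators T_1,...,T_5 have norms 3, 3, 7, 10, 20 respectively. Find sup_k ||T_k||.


By the Uniform Boundedness Principle, the supremum of norms is finite.
sup_k ||T_k|| = max(3, 3, 7, 10, 20) = 20

20


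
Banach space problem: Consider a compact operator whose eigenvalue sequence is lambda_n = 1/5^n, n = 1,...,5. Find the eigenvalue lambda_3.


The eigenvalue formula gives lambda_3 = 1/5^3
= 1/125
= 0.0080

0.0080


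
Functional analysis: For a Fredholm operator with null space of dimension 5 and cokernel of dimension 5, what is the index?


The Fredholm index is defined as ind(T) = dim(ker T) - dim(coker T)
= 5 - 5
= 0

0


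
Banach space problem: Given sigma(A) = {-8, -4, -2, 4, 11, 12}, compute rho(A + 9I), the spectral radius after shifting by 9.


Spectrum of A + 9I = {1, 5, 7, 13, 20, 21}
Spectral radius = max |lambda| over the shifted spectrum
= max(1, 5, 7, 13, 20, 21) = 21

21


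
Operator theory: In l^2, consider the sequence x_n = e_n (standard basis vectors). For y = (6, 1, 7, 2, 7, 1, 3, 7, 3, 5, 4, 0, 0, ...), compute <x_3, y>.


x_3 = e_3 is the standard basis vector with 1 in position 3.
<x_3, y> = y_3 = 7
As n -> infinity, <x_n, y> -> 0, confirming weak convergence of (x_n) to 0.

7


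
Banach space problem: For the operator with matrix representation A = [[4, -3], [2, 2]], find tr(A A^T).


trace(A * A^T) = sum of squares of all entries
= 4^2 + (-3)^2 + 2^2 + 2^2
= 16 + 9 + 4 + 4
= 33

33


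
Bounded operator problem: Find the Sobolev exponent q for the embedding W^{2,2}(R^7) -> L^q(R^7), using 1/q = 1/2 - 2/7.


Using the Sobolev embedding formula: 1/q = 1/p - k/n
1/q = 1/2 - 2/7 = 3/14
q = 1/(3/14) = 14/3 = 4.6667

4.6667


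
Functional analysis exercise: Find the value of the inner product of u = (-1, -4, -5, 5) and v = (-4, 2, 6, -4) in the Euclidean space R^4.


Computing the standard inner product <u, v> = sum u_i * v_i
= -1*-4 + -4*2 + -5*6 + 5*-4
= 4 + -8 + -30 + -20
= -54

-54


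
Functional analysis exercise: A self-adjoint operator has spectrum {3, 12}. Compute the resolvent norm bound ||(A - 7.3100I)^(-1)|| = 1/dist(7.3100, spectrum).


dist(7.3100, {3, 12}) = min(|7.3100 - 3|, |7.3100 - 12|)
= min(4.3100, 4.6900) = 4.3100
Resolvent bound = 1/4.3100 = 0.2320

0.2320


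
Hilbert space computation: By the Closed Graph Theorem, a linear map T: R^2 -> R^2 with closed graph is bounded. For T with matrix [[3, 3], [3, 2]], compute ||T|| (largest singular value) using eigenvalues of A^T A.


A^T A = [[18, 15], [15, 13]]
trace(A^T A) = 31, det(A^T A) = 9
discriminant = 31^2 - 4*9 = 925
Largest eigenvalue of A^T A = (trace + sqrt(disc))/2 = 30.7069
||T|| = sqrt(30.7069) = 5.5414

5.5414


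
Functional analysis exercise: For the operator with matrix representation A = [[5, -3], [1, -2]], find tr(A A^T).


trace(A * A^T) = sum of squares of all entries
= 5^2 + (-3)^2 + 1^2 + (-2)^2
= 25 + 9 + 1 + 4
= 39

39


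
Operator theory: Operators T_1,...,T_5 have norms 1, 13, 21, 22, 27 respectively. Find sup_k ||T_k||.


By the Uniform Boundedness Principle, the supremum of norms is finite.
sup_k ||T_k|| = max(1, 13, 21, 22, 27) = 27

27


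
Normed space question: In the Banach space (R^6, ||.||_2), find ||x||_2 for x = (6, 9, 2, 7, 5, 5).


The l^2 norm = (sum |x_i|^2)^(1/2)
Sum of 2th powers = 36 + 81 + 4 + 49 + 25 + 25 = 220
||x||_2 = (220)^(1/2) = 14.8324

14.8324


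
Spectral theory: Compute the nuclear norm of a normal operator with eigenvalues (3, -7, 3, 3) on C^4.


For a normal operator, singular values equal |eigenvalues|.
Trace norm = sum |lambda_i| = 3 + 7 + 3 + 3
= 16

16


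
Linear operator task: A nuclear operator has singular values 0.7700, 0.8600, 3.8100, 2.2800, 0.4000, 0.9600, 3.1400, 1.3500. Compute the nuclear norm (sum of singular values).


The nuclear norm is the sum of all singular values.
||T||_1 = 0.7700 + 0.8600 + 3.8100 + 2.2800 + 0.4000 + 0.9600 + 3.1400 + 1.3500
= 13.5700

13.5700


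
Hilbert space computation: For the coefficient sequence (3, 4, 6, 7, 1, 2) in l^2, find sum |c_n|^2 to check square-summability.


sum |c_n|^2 = 3^2 + 4^2 + 6^2 + 7^2 + 1^2 + 2^2
= 9 + 16 + 36 + 49 + 1 + 4
= 115

115
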